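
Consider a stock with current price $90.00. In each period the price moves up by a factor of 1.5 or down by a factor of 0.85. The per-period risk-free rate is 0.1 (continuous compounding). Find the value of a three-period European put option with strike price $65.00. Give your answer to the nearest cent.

Risk-neutral probability p = (e^0.1 − 0.85)/(1.5 − 0.85) = 0.2552/0.6500 = 0.3926
Terminal stock prices: S_uuu = 303.8, S_uud = 172.1, S_udd = 97.54, S_ddd = 55.27
Terminal payoffs (K − S): max(-238.8, 0) = 0, max(-107.1, 0) = 0, max(-32.54, 0) = 0, max(9.729, 0) = 9.729
Node uu (S = 202.5): V_uu = e^(−0.1)·[0.3926·0.0000 + 0.6074·0.0000] = 0.0000
Node ud (S = 114.8): V_ud = e^(−0.1)·[0.3926·0.0000 + 0.6074·0.0000] = 0.0000
Node dd (S = 65.02): V_dd = e^(−0.1)·[0.3926·0.0000 + 0.6074·9.7288] = 5.3472
Node u (S = 135): V_u = e^(−0.1)·[0.3926·0.0000 + 0.6074·0.0000] = 0.0000
Node d (S = 76.5): V_d = e^(−0.1)·[0.3926·0.0000 + 0.6074·5.3472] = 2.9389
Node 0 (S = 90): V_0 = e^(−0.1)·[0.3926·0.0000 + 0.6074·2.9389] = 1.6153

$1.62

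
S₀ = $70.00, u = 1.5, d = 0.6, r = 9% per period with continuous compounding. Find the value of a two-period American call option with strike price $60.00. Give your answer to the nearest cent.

$25.79

Risk-neutral probability p = (e^0.09 − 0.6)/(1.5 − 0.6) = 0.4942/0.9000 = 0.5491
Terminal stock prices: S_uu = 157.5, S_ud = 63, S_dd = 25.2
Terminal payoffs (S − K): max(97.5, 0) = 97.5, max(3, 0) = 3, max(-34.8, 0) = 0
Node u (S = 105): continuation = e^(−0.09)·[0.5491·97.5000 + 0.4509·3.0000] = 50.1641; exercise value = 45.0000 ≤ continuation, so V_u = 50.1641
Node d (S = 42): continuation = e^(−0.09)·[0.5491·3.0000 + 0.4509·0.0000] = 1.5055; exercise value = 0.0000 ≤ continuation, so V_d = 1.5055
Node 0 (S = 70): continuation = e^(−0.09)·[0.5491·50.1641 + 0.4509·1.5055] = 25.7940; exercise value = 10.0000 ≤ continuation, so V_0 = 25.7940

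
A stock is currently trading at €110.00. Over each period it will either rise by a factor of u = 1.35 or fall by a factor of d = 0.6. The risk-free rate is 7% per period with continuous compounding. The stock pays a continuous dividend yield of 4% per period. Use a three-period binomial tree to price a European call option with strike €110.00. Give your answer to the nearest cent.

Per-period risk-free factor R = e^0.07 = 1.0725; dividend-adjusted growth = e^(0.07−0.04) = 1.0305.
Risk-neutral probability p = (1.0305 − 0.6)/(1.35 − 0.6) = 0.4305/0.7500 = 0.5739
Terminal stock prices: S_uuu = 270.6, S_uud = 120.3, S_udd = 53.46, S_ddd = 23.76
Terminal payoffs (S − K): max(160.6, 0) = 160.6, max(10.29, 0) = 10.29, max(-56.54, 0) = 0, max(-86.24, 0) = 0
Node uu (S = 200.5): V_uu = e^(−0.07)·[0.5739·160.6413 + 0.4261·10.2850] = 90.0509
Node ud (S = 89.1): V_ud = e^(−0.07)·[0.5739·10.2850 + 0.4261·0.0000] = 5.5039
Node dd (S = 39.6): V_dd = e^(−0.07)·[0.5739·0.0000 + 0.4261·0.0000] = 0.0000
Node u (S = 148.5): V_u = e^(−0.07)·[0.5739·90.0509 + 0.4261·5.5039] = 50.3761
Node d (S = 66): V_d = e^(−0.07)·[0.5739·5.5039 + 0.4261·0.0000] = 2.9453
Node 0 (S = 110): V_0 = e^(−0.07)·[0.5739·50.3761 + 0.4261·2.9453] = 28.1282

€28.13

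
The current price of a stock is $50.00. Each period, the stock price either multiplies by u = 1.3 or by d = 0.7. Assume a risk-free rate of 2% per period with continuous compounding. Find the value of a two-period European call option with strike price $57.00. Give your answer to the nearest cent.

Risk-neutral probability p = (e^0.02 − 0.7)/(1.3 − 0.7) = 0.3202/0.6000 = 0.5337
Terminal stock prices: S_uu = 84.5, S_ud = 45.5, S_dd = 24.5
Terminal payoffs (S − K): max(27.5, 0) = 27.5, max(-11.5, 0) = 0, max(-32.5, 0) = 0
Node u (S = 65): V_u = e^(−0.02)·[0.5337·27.5000 + 0.4663·0.0000] = 14.3853
Node d (S = 35): V_d = e^(−0.02)·[0.5337·0.0000 + 0.4663·0.0000] = 0.0000
Node 0 (S = 50): V_0 = e^(−0.02)·[0.5337·14.3853 + 0.4663·0.0000] = 7.5250

$7.52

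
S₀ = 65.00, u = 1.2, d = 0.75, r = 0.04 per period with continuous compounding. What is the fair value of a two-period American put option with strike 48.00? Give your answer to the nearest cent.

1.32

Risk-neutral probability p = (e^0.04 − 0.75)/(1.2 − 0.75) = 0.2908/0.4500 = 0.6462
Terminal stock prices: S_uu = 93.6, S_ud = 58.5, S_dd = 36.56
Terminal payoffs (K − S): max(-45.6, 0) = 0, max(-10.5, 0) = 0, max(11.44, 0) = 11.44
Node u (S = 78): continuation = e^(−0.04)·[0.6462·0.0000 + 0.3538·0.0000] = 0.0000; exercise value = 0.0000 ≤ continuation, so V_u = 0.0000
Node d (S = 48.75): continuation = e^(−0.04)·[0.6462·0.0000 + 0.3538·11.4375] = 3.8874; exercise value = 0.0000 ≤ continuation, so V_d = 3.8874
Node 0 (S = 65): continuation = e^(−0.04)·[0.6462·0.0000 + 0.3538·3.8874] = 1.3213; exercise value = 0.0000 ≤ continuation, so V_0 = 1.3213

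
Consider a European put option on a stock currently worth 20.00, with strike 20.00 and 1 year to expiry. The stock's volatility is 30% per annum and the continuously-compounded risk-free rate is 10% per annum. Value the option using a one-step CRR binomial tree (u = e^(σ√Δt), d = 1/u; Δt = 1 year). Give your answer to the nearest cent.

CRR parameters: u = e^(σ√Δt) = e^(0.3·√1) = 1.3499, d = 1/u = 0.7408
Per-period rate: rΔt = 0.1·1 = 0.1, so R = e^0.1 = 1.1052
Risk-neutral probability p = (e^0.1 − 0.7408)/(1.3499 − 0.7408) = 0.3644/0.6090 = 0.5982
Terminal stock prices: S_u = 27, S_d = 14.82
Terminal payoffs (K − S): max(-6.997, 0) = 0, max(5.184, 0) = 5.184
Node 0 (S = 20): V_0 = e^(−0.1)·[0.5982·0.0000 + 0.4018·5.1836] = 1.8844

1.88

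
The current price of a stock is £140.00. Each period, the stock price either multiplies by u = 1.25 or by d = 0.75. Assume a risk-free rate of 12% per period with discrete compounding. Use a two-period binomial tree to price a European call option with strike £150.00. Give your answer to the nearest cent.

£30.01

Risk-neutral probability p = (1 + 0.12 − 0.75)/(1.25 − 0.75) = 0.3700/0.5000 = 0.7400
Terminal stock prices: S_uu = 218.8, S_ud = 131.2, S_dd = 78.75
Terminal payoffs (S − K): max(68.75, 0) = 68.75, max(-18.75, 0) = 0, max(-71.25, 0) = 0
Node u (S = 175): V_u = 1/1.12·[0.7400·68.7500 + 0.2600·0.0000] = 45.4241
Node d (S = 105): V_d = 1/1.12·[0.7400·0.0000 + 0.2600·0.0000] = 0.0000
Node 0 (S = 140): V_0 = 1/1.12·[0.7400·45.4241 + 0.2600·0.0000] = 30.0124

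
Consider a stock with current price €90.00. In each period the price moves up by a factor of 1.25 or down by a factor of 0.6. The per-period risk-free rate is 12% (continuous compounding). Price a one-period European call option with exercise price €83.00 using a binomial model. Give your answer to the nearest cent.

Risk-neutral probability p = (e^0.12 − 0.6)/(1.25 − 0.6) = 0.5275/0.6500 = 0.8115
Terminal stock prices: S_u = 112.5, S_d = 54
Terminal payoffs (S − K): max(29.5, 0) = 29.5, max(-29, 0) = 0
Node 0 (S = 90): V_0 = e^(−0.12)·[0.8115·29.5000 + 0.1885·0.0000] = 21.2331

€21.23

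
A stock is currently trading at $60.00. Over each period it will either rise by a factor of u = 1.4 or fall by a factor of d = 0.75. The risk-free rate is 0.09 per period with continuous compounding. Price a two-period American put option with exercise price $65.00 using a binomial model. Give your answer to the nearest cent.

$9.02

Risk-neutral probability p = (e^0.09 − 0.75)/(1.4 − 0.75) = 0.3442/0.6500 = 0.5295
Terminal stock prices: S_uu = 117.6, S_ud = 63, S_dd = 33.75
Terminal payoffs (K − S): max(-52.6, 0) = 0, max(2, 0) = 2, max(31.25, 0) = 31.25
Node u (S = 84): continuation = e^(−0.09)·[0.5295·0.0000 + 0.4705·2.0000] = 0.8600; exercise value = 0.0000 ≤ continuation, so V_u = 0.8600
Node d (S = 45): continuation = e^(−0.09)·[0.5295·2.0000 + 0.4705·31.2500] = 14.4055; exercise value = 20.0000 > continuation, so V_d = 20.0000 (exercise)
Node 0 (S = 60): continuation = e^(−0.09)·[0.5295·0.8600 + 0.4705·20.0000] = 9.0163; exercise value = 5.0000 ≤ continuation, so V_0 = 9.0163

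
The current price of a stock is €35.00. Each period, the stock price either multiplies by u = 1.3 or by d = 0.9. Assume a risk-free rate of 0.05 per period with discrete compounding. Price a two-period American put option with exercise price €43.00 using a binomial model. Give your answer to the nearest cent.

Risk-neutral probability p = (1 + 0.05 − 0.9)/(1.3 − 0.9) = 0.1500/0.4000 = 0.3750
Terminal stock prices: S_uu = 59.15, S_ud = 40.95, S_dd = 28.35
Terminal payoffs (K − S): max(-16.15, 0) = 0, max(2.05, 0) = 2.05, max(14.65, 0) = 14.65
Node u (S = 45.5): continuation = 1/1.05·[0.3750·0.0000 + 0.6250·2.0500] = 1.2202; exercise value = 0.0000 ≤ continuation, so V_u = 1.2202
Node d (S = 31.5): continuation = 1/1.05·[0.3750·2.0500 + 0.6250·14.6500] = 9.4524; exercise value = 11.5000 > continuation, so V_d = 11.5000 (exercise)
Node 0 (S = 35): continuation = 1/1.05·[0.3750·1.2202 + 0.6250·11.5000] = 7.2810; exercise value = 8.0000 > continuation, so V_0 = 8.0000 (exercise)

€8.00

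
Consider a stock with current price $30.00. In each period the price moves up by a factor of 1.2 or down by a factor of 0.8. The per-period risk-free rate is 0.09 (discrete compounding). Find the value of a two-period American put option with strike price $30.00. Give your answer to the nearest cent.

$1.72

Risk-neutral probability p = (1 + 0.09 − 0.8)/(1.2 − 0.8) = 0.2900/0.4000 = 0.7250
Terminal stock prices: S_uu = 43.2, S_ud = 28.8, S_dd = 19.2
Terminal payoffs (K − S): max(-13.2, 0) = 0, max(1.2, 0) = 1.2, max(10.8, 0) = 10.8
Node u (S = 36): continuation = 1/1.09·[0.7250·0.0000 + 0.2750·1.2000] = 0.3028; exercise value = 0.0000 ≤ continuation, so V_u = 0.3028
Node d (S = 24): continuation = 1/1.09·[0.7250·1.2000 + 0.2750·10.8000] = 3.5229; exercise value = 6.0000 > continuation, so V_d = 6.0000 (exercise)
Node 0 (S = 30): continuation = 1/1.09·[0.7250·0.3028 + 0.2750·6.0000] = 1.7151; exercise value = 0.0000 ≤ continuation, so V_0 = 1.7151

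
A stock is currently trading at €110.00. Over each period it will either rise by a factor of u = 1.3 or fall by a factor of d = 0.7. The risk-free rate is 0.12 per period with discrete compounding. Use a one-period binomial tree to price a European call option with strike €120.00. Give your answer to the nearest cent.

Risk-neutral probability p = (1 + 0.12 − 0.7)/(1.3 − 0.7) = 0.4200/0.6000 = 0.7000
Terminal stock prices: S_u = 143, S_d = 77
Terminal payoffs (S − K): max(23, 0) = 23, max(-43, 0) = 0
Node 0 (S = 110): V_0 = 1/1.12·[0.7000·23.0000 + 0.3000·0.0000] = 14.3750

€14.38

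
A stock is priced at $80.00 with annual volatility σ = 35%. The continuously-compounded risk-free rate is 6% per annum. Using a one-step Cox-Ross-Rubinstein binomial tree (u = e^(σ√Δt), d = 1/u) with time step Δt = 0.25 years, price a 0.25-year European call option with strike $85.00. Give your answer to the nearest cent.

$5.07

CRR parameters: u = e^(σ√Δt) = e^(0.35·√0.25) = 1.1912, d = 1/u = 0.8395
Per-period rate: rΔt = 0.06·0.25 = 0.015, so R = e^0.015 = 1.0151
Risk-neutral probability p = (e^0.015 − 0.8395)/(1.1912 − 0.8395) = 0.1757/0.3518 = 0.4993
Terminal stock prices: S_u = 95.3, S_d = 67.16
Terminal payoffs (S − K): max(10.3, 0) = 10.3, max(-17.84, 0) = 0
Node 0 (S = 80): V_0 = e^(−0.015)·[0.4993·10.2997 + 0.5007·0.0000] = 5.0663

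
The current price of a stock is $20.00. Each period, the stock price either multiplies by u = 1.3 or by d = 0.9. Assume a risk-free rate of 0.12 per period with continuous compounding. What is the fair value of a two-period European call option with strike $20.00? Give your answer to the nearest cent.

$4.82

Risk-neutral probability p = (e^0.12 − 0.9)/(1.3 − 0.9) = 0.2275/0.4000 = 0.5687
Terminal stock prices: S_uu = 33.8, S_ud = 23.4, S_dd = 16.2
Terminal payoffs (S − K): max(13.8, 0) = 13.8, max(3.4, 0) = 3.4, max(-3.8, 0) = 0
Node u (S = 26): V_u = e^(−0.12)·[0.5687·13.8000 + 0.4313·3.4000] = 8.2616
Node d (S = 18): V_d = e^(−0.12)·[0.5687·3.4000 + 0.4313·0.0000] = 1.7151
Node 0 (S = 20): V_0 = e^(−0.12)·[0.5687·8.2616 + 0.4313·1.7151] = 4.8234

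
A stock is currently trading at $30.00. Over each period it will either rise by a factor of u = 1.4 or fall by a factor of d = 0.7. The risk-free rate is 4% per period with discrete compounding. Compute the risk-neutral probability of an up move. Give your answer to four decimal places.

p = 0.4857

Risk-neutral probability p = (1 + 0.04 − 0.7)/(1.4 − 0.7) = 0.3400/0.7000 = 0.4857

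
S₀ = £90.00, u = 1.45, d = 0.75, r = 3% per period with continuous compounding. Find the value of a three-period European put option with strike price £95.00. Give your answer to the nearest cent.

£19.74

Risk-neutral probability p = (e^0.03 − 0.75)/(1.45 − 0.75) = 0.2805/0.7000 = 0.4006
Terminal stock prices: S_uuu = 274.4, S_uud = 141.9, S_udd = 73.41, S_ddd = 37.97
Terminal payoffs (K − S): max(-179.4, 0) = 0, max(-46.92, 0) = 0, max(21.59, 0) = 21.59, max(57.03, 0) = 57.03
Node uu (S = 189.2): V_uu = e^(−0.03)·[0.4006·0.0000 + 0.5994·0.0000] = 0.0000
Node ud (S = 97.88): V_ud = e^(−0.03)·[0.4006·0.0000 + 0.5994·21.5938] = 12.5597
Node dd (S = 50.62): V_dd = e^(−0.03)·[0.4006·21.5938 + 0.5994·57.0312] = 41.5673
Node u (S = 130.5): V_u = e^(−0.03)·[0.4006·0.0000 + 0.5994·12.5597] = 7.3052
Node d (S = 67.5): V_d = e^(−0.03)·[0.4006·12.5597 + 0.5994·41.5673] = 29.0604
Node 0 (S = 90): V_0 = e^(−0.03)·[0.4006·7.3052 + 0.5994·29.0604] = 19.7430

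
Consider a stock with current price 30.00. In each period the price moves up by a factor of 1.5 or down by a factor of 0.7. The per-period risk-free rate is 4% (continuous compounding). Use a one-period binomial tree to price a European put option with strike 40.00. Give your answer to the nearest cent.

10.48

Risk-neutral probability p = (e^0.04 − 0.7)/(1.5 − 0.7) = 0.3408/0.8000 = 0.4260
Terminal stock prices: S_u = 45, S_d = 21
Terminal payoffs (K − S): max(-5, 0) = 0, max(19, 0) = 19
Node 0 (S = 30): V_0 = e^(−0.04)·[0.4260·0.0000 + 0.5740·19.0000] = 10.4781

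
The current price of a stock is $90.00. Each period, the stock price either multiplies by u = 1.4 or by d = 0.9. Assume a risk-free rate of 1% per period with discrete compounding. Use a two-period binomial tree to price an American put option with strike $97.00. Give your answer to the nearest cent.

Risk-neutral probability p = (1 + 0.01 − 0.9)/(1.4 − 0.9) = 0.1100/0.5000 = 0.2200
Terminal stock prices: S_uu = 176.4, S_ud = 113.4, S_dd = 72.9
Terminal payoffs (K − S): max(-79.4, 0) = 0, max(-16.4, 0) = 0, max(24.1, 0) = 24.1
Node u (S = 126): continuation = 1/1.01·[0.2200·0.0000 + 0.7800·0.0000] = 0.0000; exercise value = 0.0000 ≤ continuation, so V_u = 0.0000
Node d (S = 81): continuation = 1/1.01·[0.2200·0.0000 + 0.7800·24.1000] = 18.6119; exercise value = 16.0000 ≤ continuation, so V_d = 18.6119
Node 0 (S = 90): continuation = 1/1.01·[0.2200·0.0000 + 0.7800·18.6119] = 14.3735; exercise value = 7.0000 ≤ continuation, so V_0 = 14.3735

$14.37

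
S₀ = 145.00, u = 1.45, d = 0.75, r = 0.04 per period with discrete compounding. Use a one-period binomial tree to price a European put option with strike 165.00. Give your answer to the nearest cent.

31.68

Risk-neutral probability p = (1 + 0.04 − 0.75)/(1.45 − 0.75) = 0.2900/0.7000 = 0.4143
Terminal stock prices: S_u = 210.2, S_d = 108.8
Terminal payoffs (K − S): max(-45.25, 0) = 0, max(56.25, 0) = 56.25
Node 0 (S = 145): V_0 = 1/1.04·[0.4143·0.0000 + 0.5857·56.2500] = 31.6793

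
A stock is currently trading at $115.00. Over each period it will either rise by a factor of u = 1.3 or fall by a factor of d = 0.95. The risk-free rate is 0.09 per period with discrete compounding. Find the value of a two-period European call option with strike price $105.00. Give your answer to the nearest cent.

Risk-neutral probability p = (1 + 0.09 − 0.95)/(1.3 − 0.95) = 0.1400/0.3500 = 0.4000
Terminal stock prices: S_uu = 194.4, S_ud = 142, S_dd = 103.8
Terminal payoffs (S − K): max(89.35, 0) = 89.35, max(37.03, 0) = 37.03, max(-1.213, 0) = 0
Node u (S = 149.5): V_u = 1/1.09·[0.4000·89.3500 + 0.6000·37.0250] = 53.1697
Node d (S = 109.2): V_d = 1/1.09·[0.4000·37.0250 + 0.6000·0.0000] = 13.5872
Node 0 (S = 115): V_0 = 1/1.09·[0.4000·53.1697 + 0.6000·13.5872] = 26.9910

$26.99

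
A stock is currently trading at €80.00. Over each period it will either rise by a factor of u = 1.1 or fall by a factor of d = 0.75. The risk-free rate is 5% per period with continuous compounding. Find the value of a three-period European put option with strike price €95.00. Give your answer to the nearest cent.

€8.07

Risk-neutral probability p = (e^0.05 − 0.75)/(1.1 − 0.75) = 0.3013/0.3500 = 0.8608
Terminal stock prices: S_uuu = 106.5, S_uud = 72.6, S_udd = 49.5, S_ddd = 33.75
Terminal payoffs (K − S): max(-11.48, 0) = 0, max(22.4, 0) = 22.4, max(45.5, 0) = 45.5, max(61.25, 0) = 61.25
Node uu (S = 96.8): V_uu = e^(−0.05)·[0.8608·0.0000 + 0.1392·22.4000] = 2.9666
Node ud (S = 66): V_ud = e^(−0.05)·[0.8608·22.4000 + 0.1392·45.5000] = 24.3668
Node dd (S = 45): V_dd = e^(−0.05)·[0.8608·45.5000 + 0.1392·61.2500] = 45.3668
Node u (S = 88): V_u = e^(−0.05)·[0.8608·2.9666 + 0.1392·24.3668] = 5.6560
Node d (S = 60): V_d = e^(−0.05)·[0.8608·24.3668 + 0.1392·45.3668] = 25.9596
Node 0 (S = 80): V_0 = e^(−0.05)·[0.8608·5.6560 + 0.1392·25.9596] = 8.0691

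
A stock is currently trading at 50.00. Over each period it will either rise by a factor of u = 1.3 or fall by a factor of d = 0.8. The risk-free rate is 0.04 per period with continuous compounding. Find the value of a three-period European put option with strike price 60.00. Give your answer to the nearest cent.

10.59

Risk-neutral probability p = (e^0.04 − 0.8)/(1.3 − 0.8) = 0.2408/0.5000 = 0.4816
Terminal stock prices: S_uuu = 109.9, S_uud = 67.6, S_udd = 41.6, S_ddd = 25.6
Terminal payoffs (K − S): max(-49.85, 0) = 0, max(-7.6, 0) = 0, max(18.4, 0) = 18.4, max(34.4, 0) = 34.4
Node uu (S = 84.5): V_uu = e^(−0.04)·[0.4816·0.0000 + 0.5184·0.0000] = 0.0000
Node ud (S = 52): V_ud = e^(−0.04)·[0.4816·0.0000 + 0.5184·18.4000] = 9.1642
Node dd (S = 32): V_dd = e^(−0.04)·[0.4816·18.4000 + 0.5184·34.4000] = 25.6474
Node u (S = 65): V_u = e^(−0.04)·[0.4816·0.0000 + 0.5184·9.1642] = 4.5642
Node d (S = 40): V_d = e^(−0.04)·[0.4816·9.1642 + 0.5184·25.6474] = 17.0143
Node 0 (S = 50): V_0 = e^(−0.04)·[0.4816·4.5642 + 0.5184·17.0143] = 10.5861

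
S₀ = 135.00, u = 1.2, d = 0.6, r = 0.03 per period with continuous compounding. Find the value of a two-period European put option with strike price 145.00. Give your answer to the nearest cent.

25.50

Risk-neutral probability p = (e^0.03 − 0.6)/(1.2 − 0.6) = 0.4305/0.6000 = 0.7174
Terminal stock prices: S_uu = 194.4, S_ud = 97.2, S_dd = 48.6
Terminal payoffs (K − S): max(-49.4, 0) = 0, max(47.8, 0) = 47.8, max(96.4, 0) = 96.4
Node u (S = 162): V_u = e^(−0.03)·[0.7174·0.0000 + 0.2826·47.8000] = 13.1079
Node d (S = 81): V_d = e^(−0.03)·[0.7174·47.8000 + 0.2826·96.4000] = 59.7146
Node 0 (S = 135): V_0 = e^(−0.03)·[0.7174·13.1079 + 0.2826·59.7146] = 25.5012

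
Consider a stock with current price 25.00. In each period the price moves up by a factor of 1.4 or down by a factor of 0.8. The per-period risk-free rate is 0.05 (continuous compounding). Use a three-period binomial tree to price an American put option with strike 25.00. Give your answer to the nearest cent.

3.38

Risk-neutral probability p = (e^0.05 − 0.8)/(1.4 − 0.8) = 0.2513/0.6000 = 0.4188
Terminal stock prices: S_uuu = 68.6, S_uud = 39.2, S_udd = 22.4, S_ddd = 12.8
Terminal payoffs (K − S): max(-43.6, 0) = 0, max(-14.2, 0) = 0, max(2.6, 0) = 2.6, max(12.2, 0) = 12.2
Node uu (S = 49): continuation = e^(−0.05)·[0.4188·0.0000 + 0.5812·0.0000] = 0.0000; exercise value = 0.0000 ≤ continuation, so V_uu = 0.0000
Node ud (S = 28): continuation = e^(−0.05)·[0.4188·0.0000 + 0.5812·2.6000] = 1.4375; exercise value = 0.0000 ≤ continuation, so V_ud = 1.4375
Node dd (S = 16): continuation = e^(−0.05)·[0.4188·2.6000 + 0.5812·12.2000] = 7.7807; exercise value = 9.0000 > continuation, so V_dd = 9.0000 (exercise)
Node u (S = 35): continuation = e^(−0.05)·[0.4188·0.0000 + 0.5812·1.4375] = 0.7947; exercise value = 0.0000 ≤ continuation, so V_u = 0.7947
Node d (S = 20): continuation = e^(−0.05)·[0.4188·1.4375 + 0.5812·9.0000] = 5.5484; exercise value = 5.0000 ≤ continuation, so V_d = 5.5484
Node 0 (S = 25): continuation = e^(−0.05)·[0.4188·0.7947 + 0.5812·5.5484] = 3.3841; exercise value = 0.0000 ≤ continuation, so V_0 = 3.3841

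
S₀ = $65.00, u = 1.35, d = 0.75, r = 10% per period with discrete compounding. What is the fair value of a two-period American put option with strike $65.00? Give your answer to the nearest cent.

$6.16

Risk-neutral probability p = (1 + 0.1 − 0.75)/(1.35 − 0.75) = 0.3500/0.6000 = 0.5833
Terminal stock prices: S_uu = 118.5, S_ud = 65.81, S_dd = 36.56
Terminal payoffs (K − S): max(-53.46, 0) = 0, max(-0.8125, 0) = 0, max(28.44, 0) = 28.44
Node u (S = 87.75): continuation = 1/1.1·[0.5833·0.0000 + 0.4167·0.0000] = 0.0000; exercise value = 0.0000 ≤ continuation, so V_u = 0.0000
Node d (S = 48.75): continuation = 1/1.1·[0.5833·0.0000 + 0.4167·28.4375] = 10.7718; exercise value = 16.2500 > continuation, so V_d = 16.2500 (exercise)
Node 0 (S = 65): continuation = 1/1.1·[0.5833·0.0000 + 0.4167·16.2500] = 6.1553; exercise value = 0.0000 ≤ continuation, so V_0 = 6.1553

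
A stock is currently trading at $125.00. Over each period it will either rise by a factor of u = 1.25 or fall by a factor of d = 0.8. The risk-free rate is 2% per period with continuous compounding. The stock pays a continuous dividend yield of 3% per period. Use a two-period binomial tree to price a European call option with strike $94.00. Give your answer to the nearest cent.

Per-period risk-free factor R = e^0.02 = 1.0202; dividend-adjusted growth = e^(0.02−0.03) = 0.9900.
Risk-neutral probability p = (0.9900 − 0.8)/(1.25 − 0.8) = 0.1900/0.4500 = 0.4223
Terminal stock prices: S_uu = 195.3, S_ud = 125, S_dd = 80
Terminal payoffs (S − K): max(101.3, 0) = 101.3, max(31, 0) = 31, max(-14, 0) = 0
Node u (S = 156.2): V_u = e^(−0.02)·[0.4223·101.3125 + 0.5777·31.0000] = 59.4934
Node d (S = 100): V_d = e^(−0.02)·[0.4223·31.0000 + 0.5777·0.0000] = 12.8331
Node 0 (S = 125): V_0 = e^(−0.02)·[0.4223·59.4934 + 0.5777·12.8331] = 31.8950

$31.89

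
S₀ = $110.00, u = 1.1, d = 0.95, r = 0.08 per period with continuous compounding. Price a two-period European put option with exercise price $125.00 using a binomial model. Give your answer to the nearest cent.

$1.97

Risk-neutral probability p = (e^0.08 − 0.95)/(1.1 − 0.95) = 0.1333/0.1500 = 0.8886
Terminal stock prices: S_uu = 133.1, S_ud = 115, S_dd = 99.27
Terminal payoffs (K − S): max(-8.1, 0) = 0, max(10.05, 0) = 10.05, max(25.73, 0) = 25.73
Node u (S = 121): V_u = e^(−0.08)·[0.8886·0.0000 + 0.1114·10.0500] = 1.0337
Node d (S = 104.5): V_d = e^(−0.08)·[0.8886·10.0500 + 0.1114·25.7250] = 10.8895
Node 0 (S = 110): V_0 = e^(−0.08)·[0.8886·1.0337 + 0.1114·10.8895] = 1.9679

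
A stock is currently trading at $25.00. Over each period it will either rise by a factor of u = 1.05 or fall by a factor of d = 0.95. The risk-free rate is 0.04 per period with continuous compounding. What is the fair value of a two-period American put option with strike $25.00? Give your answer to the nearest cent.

$0.12

Risk-neutral probability p = (e^0.04 − 0.95)/(1.05 − 0.95) = 0.0908/0.1000 = 0.9081
Terminal stock prices: S_uu = 27.56, S_ud = 24.94, S_dd = 22.56
Terminal payoffs (K − S): max(-2.562, 0) = 0, max(0.0625, 0) = 0.0625, max(2.438, 0) = 2.438
Node u (S = 26.25): continuation = e^(−0.04)·[0.9081·0.0000 + 0.0919·0.0625] = 0.0055; exercise value = 0.0000 ≤ continuation, so V_u = 0.0055
Node d (S = 23.75): continuation = e^(−0.04)·[0.9081·0.0625 + 0.0919·2.4375] = 0.2697; exercise value = 1.2500 > continuation, so V_d = 1.2500 (exercise)
Node 0 (S = 25): continuation = e^(−0.04)·[0.9081·0.0055 + 0.0919·1.2500] = 0.1152; exercise value = 0.0000 ≤ continuation, so V_0 = 0.1152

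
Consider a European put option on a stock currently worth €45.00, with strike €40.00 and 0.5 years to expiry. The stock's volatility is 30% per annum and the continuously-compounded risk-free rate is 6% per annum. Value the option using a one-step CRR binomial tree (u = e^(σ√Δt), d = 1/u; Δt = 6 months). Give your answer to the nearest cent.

CRR parameters: u = e^(σ√Δt) = e^(0.3·√0.5) = 1.2363, d = 1/u = 0.8089
Per-period rate: rΔt = 0.06·0.5 = 0.03, so R = e^0.03 = 1.0305
Risk-neutral probability p = (e^0.03 − 0.8089)/(1.2363 − 0.8089) = 0.2216/0.4275 = 0.5184
Terminal stock prices: S_u = 55.63, S_d = 36.4
Terminal payoffs (K − S): max(-15.63, 0) = 0, max(3.601, 0) = 3.601
Node 0 (S = 45): V_0 = e^(−0.03)·[0.5184·0.0000 + 0.4816·3.6014] = 1.6831

€1.68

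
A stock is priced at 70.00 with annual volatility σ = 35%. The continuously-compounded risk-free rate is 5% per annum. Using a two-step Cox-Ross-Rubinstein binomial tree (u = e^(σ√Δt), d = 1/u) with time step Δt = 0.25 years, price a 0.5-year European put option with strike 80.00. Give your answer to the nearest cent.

12.59

CRR parameters: u = e^(σ√Δt) = e^(0.35·√0.25) = 1.1912, d = 1/u = 0.8395
Per-period rate: rΔt = 0.05·0.25 = 0.0125, so R = e^0.0125 = 1.0126
Risk-neutral probability p = (e^0.0125 − 0.8395)/(1.1912 − 0.8395) = 0.1731/0.3518 = 0.4921
Terminal stock prices: S_uu = 99.33, S_ud = 70, S_dd = 49.33
Terminal payoffs (K − S): max(-19.33, 0) = 0, max(10, 0) = 10, max(30.67, 0) = 30.67
Node u (S = 83.39): V_u = e^(−0.0125)·[0.4921·0.0000 + 0.5079·10.0000] = 5.0157
Node d (S = 58.76): V_d = e^(−0.0125)·[0.4921·10.0000 + 0.5079·30.6718] = 20.2442
Node 0 (S = 70): V_0 = e^(−0.0125)·[0.4921·5.0157 + 0.5079·20.2442] = 12.5916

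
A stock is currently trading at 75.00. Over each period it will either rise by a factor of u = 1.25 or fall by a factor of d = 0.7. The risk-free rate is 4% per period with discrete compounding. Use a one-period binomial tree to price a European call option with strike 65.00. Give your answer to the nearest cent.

17.09

Risk-neutral probability p = (1 + 0.04 − 0.7)/(1.25 − 0.7) = 0.3400/0.5500 = 0.6182
Terminal stock prices: S_u = 93.75, S_d = 52.5
Terminal payoffs (S − K): max(28.75, 0) = 28.75, max(-12.5, 0) = 0
Node 0 (S = 75): V_0 = 1/1.04·[0.6182·28.7500 + 0.3818·0.0000] = 17.0892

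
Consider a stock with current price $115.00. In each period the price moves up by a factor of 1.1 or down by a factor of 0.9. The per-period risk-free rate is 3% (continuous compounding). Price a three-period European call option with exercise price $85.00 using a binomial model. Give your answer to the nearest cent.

$37.36

Risk-neutral probability p = (e^0.03 − 0.9)/(1.1 − 0.9) = 0.1305/0.2000 = 0.6523
Terminal stock prices: S_uuu = 153.1, S_uud = 125.2, S_udd = 102.5, S_ddd = 83.84
Terminal payoffs (S − K): max(68.07, 0) = 68.07, max(40.24, 0) = 40.24, max(17.47, 0) = 17.47, max(-1.165, 0) = 0
Node uu (S = 139.2): V_uu = e^(−0.03)·[0.6523·68.0650 + 0.3477·40.2350] = 56.6621
Node ud (S = 113.9): V_ud = e^(−0.03)·[0.6523·40.2350 + 0.3477·17.4650] = 31.3621
Node dd (S = 93.15): V_dd = e^(−0.03)·[0.6523·17.4650 + 0.3477·0.0000] = 11.0553
Node u (S = 126.5): V_u = e^(−0.03)·[0.6523·56.6621 + 0.3477·31.3621] = 46.4500
Node d (S = 103.5): V_d = e^(−0.03)·[0.6523·31.3621 + 0.3477·11.0553] = 23.5827
Node 0 (S = 115): V_0 = e^(−0.03)·[0.6523·46.4500 + 0.3477·23.5827] = 37.3606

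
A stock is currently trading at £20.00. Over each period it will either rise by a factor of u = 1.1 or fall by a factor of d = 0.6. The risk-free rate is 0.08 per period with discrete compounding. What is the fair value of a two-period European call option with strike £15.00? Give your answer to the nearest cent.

Risk-neutral probability p = (1 + 0.08 − 0.6)/(1.1 − 0.6) = 0.4800/0.5000 = 0.9600
Terminal stock prices: S_uu = 24.2, S_ud = 13.2, S_dd = 7.2
Terminal payoffs (S − K): max(9.2, 0) = 9.2, max(-1.8, 0) = 0, max(-7.8, 0) = 0
Node u (S = 22): V_u = 1/1.08·[0.9600·9.2000 + 0.0400·0.0000] = 8.1778
Node d (S = 12): V_d = 1/1.08·[0.9600·0.0000 + 0.0400·0.0000] = 0.0000
Node 0 (S = 20): V_0 = 1/1.08·[0.9600·8.1778 + 0.0400·0.0000] = 7.2691

£7.27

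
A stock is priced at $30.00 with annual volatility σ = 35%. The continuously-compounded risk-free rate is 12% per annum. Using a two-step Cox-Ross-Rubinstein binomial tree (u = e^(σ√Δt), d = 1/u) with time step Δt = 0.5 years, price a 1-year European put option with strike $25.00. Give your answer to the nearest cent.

$1.14

CRR parameters: u = e^(σ√Δt) = e^(0.35·√0.5) = 1.2808, d = 1/u = 0.7808
Per-period rate: rΔt = 0.12·0.5 = 0.06, so R = e^0.06 = 1.0618
Risk-neutral probability p = (e^0.06 − 0.7808)/(1.2808 − 0.7808) = 0.2811/0.5000 = 0.5621
Terminal stock prices: S_uu = 49.21, S_ud = 30, S_dd = 18.29
Terminal payoffs (K − S): max(-24.21, 0) = 0, max(-5, 0) = 0, max(6.712, 0) = 6.712
Node u (S = 38.42): V_u = e^(−0.06)·[0.5621·0.0000 + 0.4379·0.0000] = 0.0000
Node d (S = 23.42): V_d = e^(−0.06)·[0.5621·0.0000 + 0.4379·6.7124] = 2.7682
Node 0 (S = 30): V_0 = e^(−0.06)·[0.5621·0.0000 + 0.4379·2.7682] = 1.1416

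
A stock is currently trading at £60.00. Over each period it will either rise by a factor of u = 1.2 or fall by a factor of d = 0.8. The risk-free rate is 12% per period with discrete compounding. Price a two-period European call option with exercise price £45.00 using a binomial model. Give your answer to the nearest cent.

Risk-neutral probability p = (1 + 0.12 − 0.8)/(1.2 − 0.8) = 0.3200/0.4000 = 0.8000
Terminal stock prices: S_uu = 86.4, S_ud = 57.6, S_dd = 38.4
Terminal payoffs (S − K): max(41.4, 0) = 41.4, max(12.6, 0) = 12.6, max(-6.6, 0) = 0
Node u (S = 72): V_u = 1/1.12·[0.8000·41.4000 + 0.2000·12.6000] = 31.8214
Node d (S = 48): V_d = 1/1.12·[0.8000·12.6000 + 0.2000·0.0000] = 9.0000
Node 0 (S = 60): V_0 = 1/1.12·[0.8000·31.8214 + 0.2000·9.0000] = 24.3367

£24.34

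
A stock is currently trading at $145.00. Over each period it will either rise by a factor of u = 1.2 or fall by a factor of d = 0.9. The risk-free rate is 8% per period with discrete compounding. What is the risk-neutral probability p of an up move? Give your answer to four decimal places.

p = 0.6000

Risk-neutral probability p = (1 + 0.08 − 0.9)/(1.2 − 0.9) = 0.1800/0.3000 = 0.6000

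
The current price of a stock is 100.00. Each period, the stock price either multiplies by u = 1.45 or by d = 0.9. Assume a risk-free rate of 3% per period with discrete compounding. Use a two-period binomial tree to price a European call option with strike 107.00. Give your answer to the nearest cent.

13.43

Risk-neutral probability p = (1 + 0.03 − 0.9)/(1.45 − 0.9) = 0.1300/0.5500 = 0.2364
Terminal stock prices: S_uu = 210.2, S_ud = 130.5, S_dd = 81
Terminal payoffs (S − K): max(103.2, 0) = 103.2, max(23.5, 0) = 23.5, max(-26, 0) = 0
Node u (S = 145): V_u = 1/1.03·[0.2364·103.2500 + 0.7636·23.5000] = 41.1165
Node d (S = 90): V_d = 1/1.03·[0.2364·23.5000 + 0.7636·0.0000] = 5.3928
Node 0 (S = 100): V_0 = 1/1.03·[0.2364·41.1165 + 0.7636·5.3928] = 13.4335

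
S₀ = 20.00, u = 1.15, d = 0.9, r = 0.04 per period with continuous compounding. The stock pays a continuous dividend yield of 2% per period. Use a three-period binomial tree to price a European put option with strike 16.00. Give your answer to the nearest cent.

0.18

Per-period risk-free factor R = e^0.04 = 1.0408; dividend-adjusted growth = e^(0.04−0.02) = 1.0202.
Risk-neutral probability p = (1.0202 − 0.9)/(1.15 − 0.9) = 0.1202/0.2500 = 0.4808
Terminal stock prices: S_uuu = 30.42, S_uud = 23.8, S_udd = 18.63, S_ddd = 14.58
Terminal payoffs (K − S): max(-14.42, 0) = 0, max(-7.805, 0) = 0, max(-2.63, 0) = 0, max(1.42, 0) = 1.42
Node uu (S = 26.45): V_uu = e^(−0.04)·[0.4808·0.0000 + 0.5192·0.0000] = 0.0000
Node ud (S = 20.7): V_ud = e^(−0.04)·[0.4808·0.0000 + 0.5192·0.0000] = 0.0000
Node dd (S = 16.2): V_dd = e^(−0.04)·[0.4808·0.0000 + 0.5192·1.4200] = 0.7083
Node u (S = 23): V_u = e^(−0.04)·[0.4808·0.0000 + 0.5192·0.0000] = 0.0000
Node d (S = 18): V_d = e^(−0.04)·[0.4808·0.0000 + 0.5192·0.7083] = 0.3534
Node 0 (S = 20): V_0 = e^(−0.04)·[0.4808·0.0000 + 0.5192·0.3534] = 0.1763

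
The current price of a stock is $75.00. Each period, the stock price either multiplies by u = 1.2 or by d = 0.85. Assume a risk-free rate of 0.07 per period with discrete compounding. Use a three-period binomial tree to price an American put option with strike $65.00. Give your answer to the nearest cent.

$1.30

Risk-neutral probability p = (1 + 0.07 − 0.85)/(1.2 − 0.85) = 0.2200/0.3500 = 0.6286
Terminal stock prices: S_uuu = 129.6, S_uud = 91.8, S_udd = 65.02, S_ddd = 46.06
Terminal payoffs (K − S): max(-64.6, 0) = 0, max(-26.8, 0) = 0, max(-0.025, 0) = 0, max(18.94, 0) = 18.94
Node uu (S = 108): continuation = 1/1.07·[0.6286·0.0000 + 0.3714·0.0000] = 0.0000; exercise value = 0.0000 ≤ continuation, so V_uu = 0.0000
Node ud (S = 76.5): continuation = 1/1.07·[0.6286·0.0000 + 0.3714·0.0000] = 0.0000; exercise value = 0.0000 ≤ continuation, so V_ud = 0.0000
Node dd (S = 54.19): continuation = 1/1.07·[0.6286·0.0000 + 0.3714·18.9406] = 6.5748; exercise value = 10.8125 > continuation, so V_dd = 10.8125 (exercise)
Node u (S = 90): continuation = 1/1.07·[0.6286·0.0000 + 0.3714·0.0000] = 0.0000; exercise value = 0.0000 ≤ continuation, so V_u = 0.0000
Node d (S = 63.75): continuation = 1/1.07·[0.6286·0.0000 + 0.3714·10.8125] = 3.7533; exercise value = 1.2500 ≤ continuation, so V_d = 3.7533
Node 0 (S = 75): continuation = 1/1.07·[0.6286·0.0000 + 0.3714·3.7533] = 1.3029; exercise value = 0.0000 ≤ continuation, so V_0 = 1.3029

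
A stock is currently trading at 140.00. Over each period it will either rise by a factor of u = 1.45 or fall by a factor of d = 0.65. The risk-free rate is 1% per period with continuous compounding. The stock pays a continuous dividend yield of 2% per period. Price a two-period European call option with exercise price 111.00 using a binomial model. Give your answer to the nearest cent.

Per-period risk-free factor R = e^0.01 = 1.0101; dividend-adjusted growth = e^(0.01−0.02) = 0.9900.
Risk-neutral probability p = (0.9900 − 0.65)/(1.45 − 0.65) = 0.3400/0.8000 = 0.4251
Terminal stock prices: S_uu = 294.4, S_ud = 132, S_dd = 59.15
Terminal payoffs (S − K): max(183.4, 0) = 183.4, max(20.95, 0) = 20.95, max(-51.85, 0) = 0
Node u (S = 203): V_u = e^(−0.01)·[0.4251·183.3500 + 0.5749·20.9500] = 89.0848
Node d (S = 91): V_d = e^(−0.01)·[0.4251·20.9500 + 0.5749·0.0000] = 8.8164
Node 0 (S = 140): V_0 = e^(−0.01)·[0.4251·89.0848 + 0.5749·8.8164] = 42.5083

42.51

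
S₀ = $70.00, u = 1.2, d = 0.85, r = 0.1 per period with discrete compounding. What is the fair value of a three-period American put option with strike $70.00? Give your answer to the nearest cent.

Risk-neutral probability p = (1 + 0.1 − 0.85)/(1.2 − 0.85) = 0.2500/0.3500 = 0.7143
Terminal stock prices: S_uuu = 121, S_uud = 85.68, S_udd = 60.69, S_ddd = 42.99
Terminal payoffs (K − S): max(-50.96, 0) = 0, max(-15.68, 0) = 0, max(9.31, 0) = 9.31, max(27.01, 0) = 27.01
Node uu (S = 100.8): continuation = 1/1.1·[0.7143·0.0000 + 0.2857·0.0000] = 0.0000; exercise value = 0.0000 ≤ continuation, so V_uu = 0.0000
Node ud (S = 71.4): continuation = 1/1.1·[0.7143·0.0000 + 0.2857·9.3100] = 2.4182; exercise value = 0.0000 ≤ continuation, so V_ud = 2.4182
Node dd (S = 50.57): continuation = 1/1.1·[0.7143·9.3100 + 0.2857·27.0113] = 13.0614; exercise value = 19.4250 > continuation, so V_dd = 19.4250 (exercise)
Node u (S = 84): continuation = 1/1.1·[0.7143·0.0000 + 0.2857·2.4182] = 0.6281; exercise value = 0.0000 ≤ continuation, so V_u = 0.6281
Node d (S = 59.5): continuation = 1/1.1·[0.7143·2.4182 + 0.2857·19.4250] = 6.6157; exercise value = 10.5000 > continuation, so V_d = 10.5000 (exercise)
Node 0 (S = 70): continuation = 1/1.1·[0.7143·0.6281 + 0.2857·10.5000] = 3.1351; exercise value = 0.0000 ≤ continuation, so V_0 = 3.1351

$3.14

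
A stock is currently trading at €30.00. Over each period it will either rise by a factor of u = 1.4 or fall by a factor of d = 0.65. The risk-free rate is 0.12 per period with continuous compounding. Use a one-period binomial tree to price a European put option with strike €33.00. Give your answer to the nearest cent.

€4.35

Risk-neutral probability p = (e^0.12 − 0.65)/(1.4 − 0.65) = 0.4775/0.7500 = 0.6367
Terminal stock prices: S_u = 42, S_d = 19.5
Terminal payoffs (K − S): max(-9, 0) = 0, max(13.5, 0) = 13.5
Node 0 (S = 30): V_0 = e^(−0.12)·[0.6367·0.0000 + 0.3633·13.5000] = 4.3504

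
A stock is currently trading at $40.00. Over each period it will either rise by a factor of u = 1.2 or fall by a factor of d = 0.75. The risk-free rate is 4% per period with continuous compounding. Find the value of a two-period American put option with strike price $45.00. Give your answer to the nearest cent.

Risk-neutral probability p = (e^0.04 − 0.75)/(1.2 − 0.75) = 0.2908/0.4500 = 0.6462
Terminal stock prices: S_uu = 57.6, S_ud = 36, S_dd = 22.5
Terminal payoffs (K − S): max(-12.6, 0) = 0, max(9, 0) = 9, max(22.5, 0) = 22.5
Node u (S = 48): continuation = e^(−0.04)·[0.6462·0.0000 + 0.3538·9.0000] = 3.0589; exercise value = 0.0000 ≤ continuation, so V_u = 3.0589
Node d (S = 30): continuation = e^(−0.04)·[0.6462·9.0000 + 0.3538·22.5000] = 13.2355; exercise value = 15.0000 > continuation, so V_d = 15.0000 (exercise)
Node 0 (S = 40): continuation = e^(−0.04)·[0.6462·3.0589 + 0.3538·15.0000] = 6.9976; exercise value = 5.0000 ≤ continuation, so V_0 = 6.9976

$7.00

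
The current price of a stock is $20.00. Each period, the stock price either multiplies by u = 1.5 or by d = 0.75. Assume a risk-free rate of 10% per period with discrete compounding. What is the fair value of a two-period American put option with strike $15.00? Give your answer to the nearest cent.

Risk-neutral probability p = (1 + 0.1 − 0.75)/(1.5 − 0.75) = 0.3500/0.7500 = 0.4667
Terminal stock prices: S_uu = 45, S_ud = 22.5, S_dd = 11.25
Terminal payoffs (K − S): max(-30, 0) = 0, max(-7.5, 0) = 0, max(3.75, 0) = 3.75
Node u (S = 30): continuation = 1/1.1·[0.4667·0.0000 + 0.5333·0.0000] = 0.0000; exercise value = 0.0000 ≤ continuation, so V_u = 0.0000
Node d (S = 15): continuation = 1/1.1·[0.4667·0.0000 + 0.5333·3.7500] = 1.8182; exercise value = 0.0000 ≤ continuation, so V_d = 1.8182
Node 0 (S = 20): continuation = 1/1.1·[0.4667·0.0000 + 0.5333·1.8182] = 0.8815; exercise value = 0.0000 ≤ continuation, so V_0 = 0.8815

$0.88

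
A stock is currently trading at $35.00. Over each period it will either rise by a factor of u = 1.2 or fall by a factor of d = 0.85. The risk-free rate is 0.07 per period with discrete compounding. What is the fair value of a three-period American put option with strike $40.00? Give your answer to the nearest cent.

$5.00

Risk-neutral probability p = (1 + 0.07 − 0.85)/(1.2 − 0.85) = 0.2200/0.3500 = 0.6286
Terminal stock prices: S_uuu = 60.48, S_uud = 42.84, S_udd = 30.34, S_ddd = 21.49
Terminal payoffs (K − S): max(-20.48, 0) = 0, max(-2.84, 0) = 0, max(9.655, 0) = 9.655, max(18.51, 0) = 18.51
Node uu (S = 50.4): continuation = 1/1.07·[0.6286·0.0000 + 0.3714·0.0000] = 0.0000; exercise value = 0.0000 ≤ continuation, so V_uu = 0.0000
Node ud (S = 35.7): continuation = 1/1.07·[0.6286·0.0000 + 0.3714·9.6550] = 3.3515; exercise value = 4.3000 > continuation, so V_ud = 4.3000 (exercise)
Node dd (S = 25.29): continuation = 1/1.07·[0.6286·9.6550 + 0.3714·18.5056] = 12.0957; exercise value = 14.7125 > continuation, so V_dd = 14.7125 (exercise)
Node u (S = 42): continuation = 1/1.07·[0.6286·0.0000 + 0.3714·4.3000] = 1.4927; exercise value = 0.0000 ≤ continuation, so V_u = 1.4927
Node d (S = 29.75): continuation = 1/1.07·[0.6286·4.3000 + 0.3714·14.7125] = 7.6332; exercise value = 10.2500 > continuation, so V_d = 10.2500 (exercise)
Node 0 (S = 35): continuation = 1/1.07·[0.6286·1.4927 + 0.3714·10.2500] = 4.4349; exercise value = 5.0000 > continuation, so V_0 = 5.0000 (exercise)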